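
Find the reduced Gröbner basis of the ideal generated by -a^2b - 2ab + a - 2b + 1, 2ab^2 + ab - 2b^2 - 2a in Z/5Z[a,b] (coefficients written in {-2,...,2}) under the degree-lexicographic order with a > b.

G = {a^2 + ab + 2, b^2 + 2a + 1}

f_1 = -a^2b - 2ab + a - 2b + 1, LT = a^2b.
f_2 = 2ab^2 + ab - 2b^2 - 2a, LT = ab^2.

S(f_1,f_2): lcm = a^2b^2. S = 2a^2b - 2ab^2 + a^2 - ab + 2b^2 - b.
  leading term a^2b: subtract (-2)·f_1 from 2a^2b - 2ab^2 + a^2 - ab + 2b^2 - b → -2ab^2 + a^2 + 2b^2 + 2a + 2
  leading term ab^2: subtract (-1)·f_2 from -2ab^2 + a^2 + 2b^2 + 2a + 2 → a^2 + ab + 2
  leading term a^2: no divisor's leading term divides it; move a^2 to the remainder.
  leading term ab: no divisor's leading term divides it; move ab to the remainder.
  leading term 1: no divisor's leading term divides it; move 2 to the remainder.
  remainder a^2 + ab + 2 ≠ 0; add g_3 = a^2 + ab + 2 to the basis.

S(f_1,g_3): lcm = a^2b. S = -ab^2 + 2ab - a - 1.
  leading term ab^2: subtract (2)·f_2 from -ab^2 + 2ab - a - 1 → -b^2 - 2a - 1
  leading term b^2: no divisor's leading term divides it; move -b^2 to the remainder.
  leading term a: no divisor's leading term divides it; move -2a to the remainder.
  leading term 1: no divisor's leading term divides it; move -1 to the remainder.
  remainder -b^2 - 2a - 1 ≠ 0; add g_4 = -b^2 - 2a - 1 to the basis.

The other S-polynomials (S(f_2,g_3), S(f_1,g_4), S(f_2,g_4), S(g_3,g_4)) all reduce to 0 modulo the current basis, so we have a Gröbner basis.
Inter-reduce: drop elements whose leading term is divisible by another's, tail-reduce, and make monic.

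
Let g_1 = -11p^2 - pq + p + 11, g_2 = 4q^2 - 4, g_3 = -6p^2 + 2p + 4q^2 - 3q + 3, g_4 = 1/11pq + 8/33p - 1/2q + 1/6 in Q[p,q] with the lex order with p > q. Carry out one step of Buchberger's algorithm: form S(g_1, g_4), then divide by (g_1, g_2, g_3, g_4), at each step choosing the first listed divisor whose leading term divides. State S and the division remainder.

lcm(LM(g_1), LM(g_4)) = p^2q.
S = (lcm/LT(g_1))·g_1 − (lcm/LT(g_4))·g_4 = -8/3p^2 + 1/11pq^2 + 119/22pq - 11/6p - q.
Reduce S modulo (g_1, g_2, g_3, g_4) in that order:
  leading term p^2: subtract (8/33)·g_1 from -8/3p^2 + 1/11pq^2 + 119/22pq - 11/6p - q → 1/11pq^2 + 373/66pq - 137/66p - q - 8/3
  leading term pq^2: subtract (1/44p)·g_2 from 1/11pq^2 + 373/66pq - 137/66p - q - 8/3 → 373/66pq - 131/66p - q - 8/3
  leading term pq: subtract (373/6)·g_4 from 373/66pq - 131/66p - q - 8/3 → -307/18p + 361/12q - 469/36
  leading term p: no divisor's leading term divides it; move -307/18p to the remainder.
  leading term q: no divisor's leading term divides it; move 361/12q to the remainder.
  leading term 1: no divisor's leading term divides it; move -469/36 to the remainder.
The remainder -307/18p + 361/12q - 469/36 is nonzero, so it would be added as the next basis element.

S(g_1, g_4) = -8/3p^2 + 1/11pq^2 + 119/22pq - 11/6p - q; remainder on division = -307/18p + 361/12q - 469/36.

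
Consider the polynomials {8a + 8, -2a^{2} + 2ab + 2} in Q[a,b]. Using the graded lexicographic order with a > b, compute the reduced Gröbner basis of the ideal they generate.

G = {a + 1, b}

The reduced Gröbner basis is the canonical form of the ideal for this ordering.

f_1 = 8a + 8, LT = a.
f_2 = -2a^{2} + 2ab + 2, LT = a^{2}.

S(f_1,f_2): lcm = a^{2}. S = ab + a + 1.
  leading term ab: subtract (\tfrac{1}{8}b)·f_1 from ab + a + 1 → a - b + 1
  leading term a: subtract (\tfrac{1}{8})·f_1 from a - b + 1 → -b
  leading term b: no divisor's leading term divides it; move -b to the remainder.
  remainder -b ≠ 0; add g_3 = -b to the basis.

The other S-polynomials (S(f_1,g_3), S(f_2,g_3)) all reduce to 0 modulo the current basis, so we have a Gröbner basis.
Inter-reduce: drop elements whose leading term is divisible by another's, tail-reduce, and make monic.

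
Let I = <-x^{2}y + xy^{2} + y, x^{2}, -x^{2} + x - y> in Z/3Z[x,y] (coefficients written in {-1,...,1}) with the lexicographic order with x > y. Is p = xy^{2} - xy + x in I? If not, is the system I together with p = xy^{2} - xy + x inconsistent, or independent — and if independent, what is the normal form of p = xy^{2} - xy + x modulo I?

First compute the reduced Gröbner basis of I by Buchberger's algorithm.
f_1 = -x^{2}y + xy^{2} + y, LT = x^{2}y.
f_2 = x^{2}, LT = x^{2}.
f_3 = -x^{2} + x - y, LT = x^{2}.

S(f_1,f_2): lcm = x^{2}y. S = -xy^{2} - y.
  leading term xy^{2}: no divisor's leading term divides it; move -xy^{2} to the remainder.
  leading term y: no divisor's leading term divides it; move -y to the remainder.
  remainder -xy^{2} - y ≠ 0; add h_4 = -xy^{2} - y to the basis.

S(f_1,f_3): lcm = x^{2}y. S = -xy^{2} + xy - y^{2} - y.
  leading term xy^{2}: subtract (1)·h_4 from -xy^{2} + xy - y^{2} - y → xy - y^{2}
  leading term xy: no divisor's leading term divides it; move xy to the remainder.
  leading term y^{2}: no divisor's leading term divides it; move -y^{2} to the remainder.
  remainder xy - y^{2} ≠ 0; add h_5 = xy - y^{2} to the basis.

S(f_2,f_3): lcm = x^{2}. S = x - y.
  leading term x: no divisor's leading term divides it; move x to the remainder.
  leading term y: no divisor's leading term divides it; move -y to the remainder.
  remainder x - y ≠ 0; add h_6 = x - y to the basis.

S(f_1,h_4): lcm = x^{2}y^{2}. S = -xy^{3} - xy - y^{2}.
  leading term xy^{3}: subtract (y)·h_4 from -xy^{3} - xy - y^{2} → -xy
  leading term xy: subtract (-1)·h_5 from -xy → -y^{2}
  leading term y^{2}: no divisor's leading term divides it; move -y^{2} to the remainder.
  remainder -y^{2} ≠ 0; add h_7 = -y^{2} to the basis.

S(f_3,h_4): lcm = x^{2}y^{2}. S = -xy^{2} - xy + y^{3}.
  leading term xy^{2}: subtract (1)·h_4 from -xy^{2} - xy + y^{3} → -xy + y^{3} + y
  leading term xy: subtract (-1)·h_5 from -xy + y^{3} + y → y^{3} - y^{2} + y
  leading term y^{3}: subtract (-y)·h_7 from y^{3} - y^{2} + y → -y^{2} + y
  leading term y^{2}: subtract (1)·h_7 from -y^{2} + y → y
  leading term y: no divisor's leading term divides it; move y to the remainder.
  remainder y ≠ 0; add h_8 = y to the basis.

The other S-polynomials (S(f_2,h_4), S(f_1,h_5), S(f_2,h_5), S(f_3,h_5), S(h_4,h_5), S(f_1,h_6), S(f_2,h_6), S(f_3,h_6), S(h_4,h_6), S(h_5,h_6), S(f_1,h_7), S(f_2,h_7), S(f_3,h_7), S(h_4,h_7), S(h_5,h_7), S(h_6,h_7), S(f_1,h_8), S(f_2,h_8), S(f_3,h_8), S(h_4,h_8), S(h_5,h_8), S(h_6,h_8), S(h_7,h_8)) all reduce to 0 modulo the current basis, so we have a Gröbner basis.
Inter-reduce: drop elements whose leading term is divisible by another's, tail-reduce, and make monic.
Reduced Gröbner basis: {x, y}.
Label its elements g_1 = x, g_2 = y.

Reduce p = xy^{2} - xy + x modulo G:
  leading term xy^{2}: subtract (y^{2})·g_1 from xy^{2} - xy + x → -xy + x
  leading term xy: subtract (-y)·g_1 from -xy + x → x
  leading term x: subtract (1)·g_1 from x → 0
  normal form = 0.
Since the normal form is 0, p ∈ I.

xy^{2} - xy + x lies in I (it reduces to 0).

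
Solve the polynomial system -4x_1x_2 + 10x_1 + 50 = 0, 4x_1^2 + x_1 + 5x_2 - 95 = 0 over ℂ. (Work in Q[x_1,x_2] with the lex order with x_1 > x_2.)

Compute a lex Gröbner basis by Buchberger's algorithm.
f_1 = -4x_1x_2 + 10x_1 + 50, LT = x_1x_2.
f_2 = 4x_1^2 + x_1 + 5x_2 - 95, LT = x_1^2.

S(f_1,f_2): lcm = x_1^2x_2. S = -5/2x_1^2 - 1/4x_1x_2 - 25/2x_1 - 5/4x_2^2 + 95/4x_2.
  leading term x_1^2: subtract (-5/8)·f_2 from -5/2x_1^2 - 1/4x_1x_2 - 25/2x_1 - 5/4x_2^2 + 95/4x_2 → -1/4x_1x_2 - 95/8x_1 - 5/4x_2^2 + 215/8x_2 - 475/8
  leading term x_1x_2: subtract (1/16)·f_1 from -1/4x_1x_2 - 95/8x_1 - 5/4x_2^2 + 215/8x_2 - 475/8 → -25/2x_1 - 5/4x_2^2 + 215/8x_2 - 125/2
  leading term x_1: no divisor's leading term divides it; move -25/2x_1 to the remainder.
  leading term x_2^2: no divisor's leading term divides it; move -5/4x_2^2 to the remainder.
  leading term x_2: no divisor's leading term divides it; move 215/8x_2 to the remainder.
  leading term 1: no divisor's leading term divides it; move -125/2 to the remainder.
  remainder -25/2x_1 - 5/4x_2^2 + 215/8x_2 - 125/2 ≠ 0; add h_3 = -25/2x_1 - 5/4x_2^2 + 215/8x_2 - 125/2 to the basis.

S(f_1,h_3): lcm = x_1x_2. S = -5/2x_1 - 1/10x_2^3 + 43/20x_2^2 - 5x_2 - 25/2.
  leading term x_1: subtract (1/5)·h_3 from -5/2x_1 - 1/10x_2^3 + 43/20x_2^2 - 5x_2 - 25/2 → -1/10x_2^3 + 12/5x_2^2 - 83/8x_2
  leading term x_2^3: no divisor's leading term divides it; move -1/10x_2^3 to the remainder.
  leading term x_2^2: no divisor's leading term divides it; move 12/5x_2^2 to the remainder.
  leading term x_2: no divisor's leading term divides it; move -83/8x_2 to the remainder.
  remainder -1/10x_2^3 + 12/5x_2^2 - 83/8x_2 ≠ 0; add h_4 = -1/10x_2^3 + 12/5x_2^2 - 83/8x_2 to the basis.

The other S-polynomials (S(f_2,h_3), S(f_1,h_4), S(f_2,h_4), S(h_3,h_4)) all reduce to 0 modulo the current basis, so we have a Gröbner basis.
Inter-reduce: drop elements whose leading term is divisible by another's, tail-reduce, and make monic.
Reduced Gröbner basis: {x_1 + 1/10x_2^2 - 43/20x_2 + 5, x_2^3 - 24x_2^2 + 415/4x_2}.

Elimination: the polynomial x_2^3 - 24x_2^2 + 415/4x_2 lies in the elimination ideal for x_2, so x_2 ∈ {0, 12 - sqrt(161)/2, sqrt(161)/2 + 12}. For each such x_2, the remaining basis elements (now univariate) give the rest of the solution.
  x_2 = 0: the earlier basis element becomes x_1 + 5 = 0, giving x_1 = -5 — point (-5, 0).
  x_2 = 12 - sqrt(161)/2: the earlier basis element becomes x_1 - 19/8 - sqrt(161)/8 = 0, giving x_1 = sqrt(161)/8 + 19/8 — point (sqrt(161)/8 + 19/8, 12 - sqrt(161)/2).
  x_2 = sqrt(161)/2 + 12: the earlier basis element becomes x_1 - 19/8 + sqrt(161)/8 = 0, giving x_1 = 19/8 - sqrt(161)/8 — point (19/8 - sqrt(161)/8, sqrt(161)/2 + 12).
Substituting each solution back into the original system confirms all equations vanish.
This is the nonlinear analogue of row-reducing a linear system.

{(-5, 0), (sqrt(161)/8 + 19/8, 12 - sqrt(161)/2), (19/8 - sqrt(161)/8, sqrt(161)/2 + 12)}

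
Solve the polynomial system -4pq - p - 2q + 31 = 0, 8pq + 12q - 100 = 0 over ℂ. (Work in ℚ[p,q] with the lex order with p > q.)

Compute a lex Gröbner basis by Buchberger's algorithm.
f_1 = -4pq - p - 2q + 31, LT = pq.
f_2 = 8pq + 12q - 100, LT = pq.

S(f_1,f_2): lcm = pq. S = ¼p - q + 19/4.
  leading term p: no divisor's leading term divides it; move ¼p to the remainder.
  leading term q: no divisor's leading term divides it; move -q to the remainder.
  leading term 1: no divisor's leading term divides it; move 19/4 to the remainder.
  remainder ¼p - q + 19/4 ≠ 0; add h_3 = ¼p - q + 19/4 to the basis.

S(f_1,h_3): lcm = pq. S = ¼p + 4q² - 37/2q - 31/4.
  leading term p: subtract (1)·h_3 from ¼p + 4q² - 37/2q - 31/4 → 4q² - 35/2q - 25/2
  leading term q²: no divisor's leading term divides it; move 4q² to the remainder.
  leading term q: no divisor's leading term divides it; move -35/2q to the remainder.
  leading term 1: no divisor's leading term divides it; move -25/2 to the remainder.
  remainder 4q² - 35/2q - 25/2 ≠ 0; add h_4 = 4q² - 35/2q - 25/2 to the basis.

S(f_2,h_3): lcm = pq. S = 4q² - 35/2q - 25/2.
  leading term q²: subtract (1)·h_4 from 4q² - 35/2q - 25/2 → 0
  remainder 0.

S(f_1,h_4): lcm = pq². S = 37/8pq + 25/8p + ½q² - 31/4q.
  leading term pq: subtract (-37/32)·f_1 from 37/8pq + 25/8p + ½q² - 31/4q → 63/32p + ½q² - 161/16q + 1147/32
  leading term p: subtract (63/8)·h_3 from 63/32p + ½q² - 161/16q + 1147/32 → ½q² - 35/16q - 25/16
  leading term q²: subtract (⅛)·h_4 from ½q² - 35/16q - 25/16 → 0
  remainder 0.

S(f_2,h_4): lcm = pq². S = 35/8pq + 25/8p + 3/2q² - 25/2q.
  leading term pq: subtract (-35/32)·f_1 from 35/8pq + 25/8p + 3/2q² - 25/2q → 65/32p + 3/2q² - 235/16q + 1085/32
  leading term p: subtract (65/8)·h_3 from 65/32p + 3/2q² - 235/16q + 1085/32 → 3/2q² - 105/16q - 75/16
  leading term q²: subtract (⅜)·h_4 from 3/2q² - 105/16q - 75/16 → 0
  remainder 0.

S(h_3,h_4): leading monomials are coprime, so the S-polynomial reduces to 0 (Buchberger's first criterion).
Every S-polynomial of the final basis reduces to 0, so we have a Gröbner basis.
Inter-reduce: drop elements whose leading term is divisible by another's, tail-reduce, and make monic.
Reduced Gröbner basis: {p - 4q + 19, q² - 35/8q - 25/8}.

The lex basis is triangular: the last element involves only q. Solving q² - 35/8q - 25/8 = 0 gives q ∈ {-5/8, 5}; substituting each value into the earlier elements determines the remaining variables.
  q = -5/8: the earlier basis element becomes p + 43/2 = 0, giving p = -43/2 — point (-43/2, -5/8).
  q = 5: the earlier basis element becomes p - 1 = 0, giving p = 1 — point (1, 5).
A lex Gröbner basis triangularizes the system, enabling back-substitution.

{(-43/2, -5/8), (1, 5)}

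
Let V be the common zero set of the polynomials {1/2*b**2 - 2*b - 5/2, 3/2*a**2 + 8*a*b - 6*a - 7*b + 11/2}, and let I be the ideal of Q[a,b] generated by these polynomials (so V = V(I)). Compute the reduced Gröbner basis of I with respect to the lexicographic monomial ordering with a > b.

The reduced Gröbner basis is the canonical form of the ideal for this ordering.

f_1 = 1/2*b**2 - 2*b - 5/2, LT = b**2.
f_2 = 3/2*a**2 + 8*a*b - 6*a - 7*b + 11/2, LT = a**2.

The S-polynomials (S(f_1,f_2)) all reduce to 0 modulo the current basis, so we have a Gröbner basis.

G = {a**2 + 16/3*a*b - 4*a - 14/3*b + 11/3, b**2 - 4*b - 5}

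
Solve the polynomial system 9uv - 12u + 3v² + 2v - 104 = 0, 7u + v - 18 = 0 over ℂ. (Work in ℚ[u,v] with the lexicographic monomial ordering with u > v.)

{(113/21, -59/3), (2, 4)}

Compute a lex Gröbner basis by Buchberger's algorithm.
f_1 = 9uv - 12u + 3v² + 2v - 104, LT = uv.
f_2 = 7u + v - 18, LT = u.

S(f_1,f_2): lcm = uv. S = -4/3u + 4/21v² + 176/63v - 104/9.
  leading term u: subtract (-4/21)·f_2 from -4/3u + 4/21v² + 176/63v - 104/9 → 4/21v² + 188/63v - 944/63
  leading term v²: no divisor's leading term divides it; move 4/21v² to the remainder.
  leading term v: no divisor's leading term divides it; move 188/63v to the remainder.
  leading term 1: no divisor's leading term divides it; move -944/63 to the remainder.
  remainder 4/21v² + 188/63v - 944/63 ≠ 0; add h_3 = 4/21v² + 188/63v - 944/63 to the basis.

S(f_1,h_3): lcm = uv². S = -17uv + 236/3u + ⅓v³ + 2/9v² - 104/9v.
  leading term uv: subtract (-17/9)·f_1 from -17uv + 236/3u + ⅓v³ + 2/9v² - 104/9v → 56u + ⅓v³ + 53/9v² - 70/9v - 1768/9
  leading term u: subtract (8)·f_2 from 56u + ⅓v³ + 53/9v² - 70/9v - 1768/9 → ⅓v³ + 53/9v² - 142/9v - 472/9
  leading term v³: subtract (7/4v)·h_3 from ⅓v³ + 53/9v² - 142/9v - 472/9 → ⅔v² + 94/9v - 472/9
  leading term v²: subtract (7/2)·h_3 from ⅔v² + 94/9v - 472/9 → 0
  remainder 0.

S(f_2,h_3): leading monomials are coprime, so the S-polynomial reduces to 0 (Buchberger's first criterion).
Every S-polynomial of the final basis reduces to 0, so we have a Gröbner basis.
Inter-reduce: drop elements whose leading term is divisible by another's, tail-reduce, and make monic.
Reduced Gröbner basis: {u + 1/7v - 18/7, v² + 47/3v - 236/3}.

From the last basis element, v² + 47/3v - 236/3 = 0, so v takes values in {-59/3, 4}. Each choice, substituted upward through the basis, yields the corresponding point(s) of the solution set.
  v = -59/3: the earlier basis element becomes u - 113/21 = 0, giving u = 113/21 — point (113/21, -59/3).
  v = 4: the earlier basis element becomes u - 2 = 0, giving u = 2 — point (2, 4).
Check: every point annihilates each of the original generators.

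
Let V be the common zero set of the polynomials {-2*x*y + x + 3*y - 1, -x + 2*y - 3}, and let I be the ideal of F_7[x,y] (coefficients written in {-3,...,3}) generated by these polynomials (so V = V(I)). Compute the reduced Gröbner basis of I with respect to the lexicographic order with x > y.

Buchberger's algorithm terminates because the ascending chain of leading-term ideals stabilizes.

f_1 = -2*x*y + x + 3*y - 1, LT = x*y.
f_2 = -x + 2*y - 3, LT = x.

S(f_1,f_2): lcm = x*y. S = 3*x + 2*y**2 - y - 3.
  reduce S modulo (f_1, f_2):
  remainder 2*y**2 - 2*y + 2 ≠ 0; add g_3 = 2*y**2 - 2*y + 2 to the basis.

The other S-polynomials (S(f_1,g_3), S(f_2,g_3)) all reduce to 0 modulo the current basis, so we have a Gröbner basis.
Inter-reduce: drop elements whose leading term is divisible by another's, tail-reduce, and make monic.

G = {x - 2*y + 3, y**2 - y + 1}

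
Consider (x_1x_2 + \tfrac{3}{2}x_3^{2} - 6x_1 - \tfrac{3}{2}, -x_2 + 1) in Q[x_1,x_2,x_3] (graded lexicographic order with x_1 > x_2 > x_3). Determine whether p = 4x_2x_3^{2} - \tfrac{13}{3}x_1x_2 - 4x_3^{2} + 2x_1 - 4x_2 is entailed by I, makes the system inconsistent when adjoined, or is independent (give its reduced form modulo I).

4x_2x_3^{2} - \tfrac{13}{3}x_1x_2 - 4x_3^{2} + 2x_1 - 4x_2 is independent of I; its normal form modulo I is -\tfrac{7}{3}x_1 - 4.

First compute the reduced Gröbner basis of I by Buchberger's algorithm.
f_1 = x_1x_2 + \tfrac{3}{2}x_3^{2} - 6x_1 - \tfrac{3}{2}, LT = x_1x_2.
f_2 = -x_2 + 1, LT = x_2.

S(f_1,f_2): lcm = x_1x_2. S = \tfrac{3}{2}x_3^{2} - 5x_1 - \tfrac{3}{2}.
  leading term x_3^{2}: no divisor's leading term divides it; move \tfrac{3}{2}x_3^{2} to the remainder.
  leading term x_1: no divisor's leading term divides it; move -5x_1 to the remainder.
  leading term 1: no divisor's leading term divides it; move -\tfrac{3}{2} to the remainder.
  remainder \tfrac{3}{2}x_3^{2} - 5x_1 - \tfrac{3}{2} ≠ 0; add h_3 = \tfrac{3}{2}x_3^{2} - 5x_1 - \tfrac{3}{2} to the basis.

S(f_1,h_3): leading monomials are coprime, so the S-polynomial reduces to 0 (Buchberger's first criterion).
S(f_2,h_3): leading monomials are coprime, so the S-polynomial reduces to 0 (Buchberger's first criterion).
Every S-polynomial of the final basis reduces to 0, so we have a Gröbner basis.
Inter-reduce: drop elements whose leading term is divisible by another's, tail-reduce, and make monic.
Reduced Gröbner basis: {x_3^{2} - \tfrac{10}{3}x_1 - 1, x_2 - 1}.
Label its elements g_1 = x_3^{2} - \tfrac{10}{3}x_1 - 1, g_2 = x_2 - 1.

Reduce p = 4x_2x_3^{2} - \tfrac{13}{3}x_1x_2 - 4x_3^{2} + 2x_1 - 4x_2 modulo G:
  leading term x_2x_3^{2}: subtract (4x_2)·g_1 from 4x_2x_3^{2} - \tfrac{13}{3}x_1x_2 - 4x_3^{2} + 2x_1 - 4x_2 → 9x_1x_2 - 4x_3^{2} + 2x_1
  leading term x_1x_2: subtract (9x_1)·g_2 from 9x_1x_2 - 4x_3^{2} + 2x_1 → -4x_3^{2} + 11x_1
  leading term x_3^{2}: subtract (-4)·g_1 from -4x_3^{2} + 11x_1 → -\tfrac{7}{3}x_1 - 4
  leading term x_1: no divisor's leading term divides it; move -\tfrac{7}{3}x_1 to the remainder.
  leading term 1: no divisor's leading term divides it; move -4 to the remainder.
  normal form = -\tfrac{7}{3}x_1 - 4.
The normal form is nonzero, so p ∉ I. Since p minus its normal form lies in I, I + (p) = I + (r) where r = -\tfrac{7}{3}x_1 - 4; decide whether this ideal is the whole ring.
Run Buchberger on G together with r (pairs among the g_i already reduce to 0 since G is a Gröbner basis):
g_1 = x_3^{2} - \tfrac{10}{3}x_1 - 1, LT = x_3^{2}.
g_2 = x_2 - 1, LT = x_2.
r = -\tfrac{7}{3}x_1 - 4, LT = x_1.

S(g_1,g_2): leading monomials are coprime, so the S-polynomial reduces to 0 (Buchberger's first criterion).
S(g_1,r): leading monomials are coprime, so the S-polynomial reduces to 0 (Buchberger's first criterion).
S(g_2,r): leading monomials are coprime, so the S-polynomial reduces to 0 (Buchberger's first criterion).
Every S-polynomial of the final basis reduces to 0, so we have a Gröbner basis.
Inter-reduce: drop elements whose leading term is divisible by another's, tail-reduce, and make monic.
Reduced Gröbner basis: {x_3^{2} + \tfrac{33}{7}, x_1 + \tfrac{12}{7}, x_2 - 1}.
The reduced Gröbner basis of I + (p) is {x_3^{2} + \tfrac{33}{7}, x_1 + \tfrac{12}{7}, x_2 - 1} ≠ {1}, a proper ideal, so the enlarged system stays consistent: p is independent of I, with normal form -\tfrac{7}{3}x_1 - 4.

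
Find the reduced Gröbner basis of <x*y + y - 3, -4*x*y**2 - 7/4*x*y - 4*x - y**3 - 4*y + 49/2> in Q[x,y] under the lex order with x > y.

f_1 = x*y + y - 3, LT = x*y.
f_2 = -4*x*y**2 - 7/4*x*y - 4*x - y**3 - 4*y + 49/2, LT = x*y**2.

S(f_1,f_2): lcm = x*y**2. S = -7/16*x*y - x - 1/4*y**3 + y**2 - 4*y + 49/8.
  reduce S modulo (f_1, f_2):
  remainder -x - 1/4*y**3 + y**2 - 57/16*y + 77/16 ≠ 0; add g_3 = -x - 1/4*y**3 + y**2 - 57/16*y + 77/16 to the basis.

S(f_1,g_3): lcm = x*y. S = -1/4*y**4 + y**3 - 57/16*y**2 + 93/16*y - 3.
  reduce S modulo (f_1, f_2, g_3):
  remainder -1/4*y**4 + y**3 - 57/16*y**2 + 93/16*y - 3 ≠ 0; add g_4 = -1/4*y**4 + y**3 - 57/16*y**2 + 93/16*y - 3 to the basis.

The other S-polynomials (S(f_2,g_3), S(f_1,g_4), S(f_2,g_4), S(g_3,g_4)) all reduce to 0 modulo the current basis, so we have a Gröbner basis.
Inter-reduce: drop elements whose leading term is divisible by another's, tail-reduce, and make monic.

G = {x + 1/4*y**3 - y**2 + 57/16*y - 77/16, y**4 - 4*y**3 + 57/4*y**2 - 93/4*y + 12}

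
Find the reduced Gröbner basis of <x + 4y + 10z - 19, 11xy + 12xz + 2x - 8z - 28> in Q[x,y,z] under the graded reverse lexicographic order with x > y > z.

f_1 = x + 4y + 10z - 19, LT = x.
f_2 = 11xy + 12xz + 2x - 8z - 28, LT = xy.

S(f_1,f_2): lcm = xy. S = 4y^{2} - \tfrac{12}{11}xz + 10yz - \tfrac{2}{11}x - 19y + \tfrac{8}{11}z + \tfrac{28}{11}.
  leading term y^{2}: no divisor's leading term divides it; move 4y^{2} to the remainder.
  leading term xz: subtract (-\tfrac{12}{11}z)·f_1 from -\tfrac{12}{11}xz + 10yz - \tfrac{2}{11}x - 19y + \tfrac{8}{11}z + \tfrac{28}{11} → \tfrac{158}{11}yz + \tfrac{120}{11}z^{2} - \tfrac{2}{11}x - 19y - 20z + \tfrac{28}{11}
  leading term yz: no divisor's leading term divides it; move \tfrac{158}{11}yz to the remainder.
  leading term z^{2}: no divisor's leading term divides it; move \tfrac{120}{11}z^{2} to the remainder.
  leading term x: subtract (-\tfrac{2}{11})·f_1 from -\tfrac{2}{11}x - 19y - 20z + \tfrac{28}{11} → -\tfrac{201}{11}y - \tfrac{200}{11}z - \tfrac{10}{11}
  leading term y: no divisor's leading term divides it; move -\tfrac{201}{11}y to the remainder.
  leading term z: no divisor's leading term divides it; move -\tfrac{200}{11}z to the remainder.
  leading term 1: no divisor's leading term divides it; move -\tfrac{10}{11} to the remainder.
  remainder 4y^{2} + \tfrac{158}{11}yz + \tfrac{120}{11}z^{2} - \tfrac{201}{11}y - \tfrac{200}{11}z - \tfrac{10}{11} ≠ 0; add g_3 = 4y^{2} + \tfrac{158}{11}yz + \tfrac{120}{11}z^{2} - \tfrac{201}{11}y - \tfrac{200}{11}z - \tfrac{10}{11} to the basis.

The other S-polynomials (S(f_1,g_3), S(f_2,g_3)) all reduce to 0 modulo the current basis, so we have a Gröbner basis.
Inter-reduce: drop elements whose leading term is divisible by another's, tail-reduce, and make monic.

G = {y^{2} + \tfrac{79}{22}yz + \tfrac{30}{11}z^{2} - \tfrac{201}{44}y - \tfrac{50}{11}z - \tfrac{5}{22}, x + 4y + 10z - 19}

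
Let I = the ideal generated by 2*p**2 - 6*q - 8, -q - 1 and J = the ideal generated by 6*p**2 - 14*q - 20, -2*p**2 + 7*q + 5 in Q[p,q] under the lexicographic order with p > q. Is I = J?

No, the ideals differ.

Two ideals are equal iff their reduced Gröbner bases coincide (the reduced basis is unique for a fixed ordering).
Buchberger on the first generating set:
f_1 = 2*p**2 - 6*q - 8, LT = p**2.
f_2 = -q - 1, LT = q.

S(f_1,f_2): leading monomials are coprime, so the S-polynomial reduces to 0 (Buchberger's first criterion).
Every S-polynomial of the final basis reduces to 0, so we have a Gröbner basis.
Inter-reduce: drop elements whose leading term is divisible by another's, tail-reduce, and make monic.
Reduced Gröbner basis: {p**2 - 1, q + 1}.

Buchberger on the second generating set:
h_1 = 6*p**2 - 14*q - 20, LT = p**2.
h_2 = -2*p**2 + 7*q + 5, LT = p**2.

S(h_1,h_2): lcm = p**2. S = 7/6*q - 5/6.
  leading term q: no divisor's leading term divides it; move 7/6*q to the remainder.
  leading term 1: no divisor's leading term divides it; move -5/6 to the remainder.
  remainder 7/6*q - 5/6 ≠ 0; add k_3 = 7/6*q - 5/6 to the basis.

S(h_1,k_3): leading monomials are coprime, so the S-polynomial reduces to 0 (Buchberger's first criterion).
S(h_2,k_3): leading monomials are coprime, so the S-polynomial reduces to 0 (Buchberger's first criterion).
Every S-polynomial of the final basis reduces to 0, so we have a Gröbner basis.
Inter-reduce: drop elements whose leading term is divisible by another's, tail-reduce, and make monic.
Reduced Gröbner basis: {p**2 - 5, q - 5/7}.

The bases are distinct; the ideals are different.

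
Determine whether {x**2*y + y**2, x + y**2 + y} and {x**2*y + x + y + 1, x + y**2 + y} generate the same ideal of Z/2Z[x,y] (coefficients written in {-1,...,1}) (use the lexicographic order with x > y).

For a fixed monomial order, each ideal has a unique reduced Gröbner basis; comparing bases decides equality.
Buchberger on the first generating set:
f_1 = x**2*y + y**2, LT = x**2*y.
f_2 = x + y**2 + y, LT = x.

S(f_1,f_2): lcm = x**2*y. S = x*y**3 + x*y**2 + y**2.
  leading term x*y**3: subtract (y**3)·f_2 from x*y**3 + x*y**2 + y**2 → x*y**2 + y**5 + y**4 + y**2
  leading term x*y**2: subtract (y**2)·f_2 from x*y**2 + y**5 + y**4 + y**2 → y**5 + y**3 + y**2
  leading term y**5: no divisor's leading term divides it; move y**5 to the remainder.
  leading term y**3: no divisor's leading term divides it; move y**3 to the remainder.
  leading term y**2: no divisor's leading term divides it; move y**2 to the remainder.
  remainder y**5 + y**3 + y**2 ≠ 0; add g_3 = y**5 + y**3 + y**2 to the basis.

The other S-polynomials (S(f_1,g_3), S(f_2,g_3)) all reduce to 0 modulo the current basis, so we have a Gröbner basis.
Inter-reduce: drop elements whose leading term is divisible by another's, tail-reduce, and make monic.
Reduced Gröbner basis: {x + y**2 + y, y**5 + y**3 + y**2}.

Buchberger on the second generating set:
h_1 = x**2*y + x + y + 1, LT = x**2*y.
h_2 = x + y**2 + y, LT = x.

S(h_1,h_2): lcm = x**2*y. S = x*y**3 + x*y**2 + x + y + 1.
  leading term x*y**3: subtract (y**3)·h_2 from x*y**3 + x*y**2 + x + y + 1 → x*y**2 + x + y**5 + y**4 + y + 1
  leading term x*y**2: subtract (y**2)·h_2 from x*y**2 + x + y**5 + y**4 + y + 1 → x + y**5 + y**3 + y + 1
  leading term x: subtract (1)·h_2 from x + y**5 + y**3 + y + 1 → y**5 + y**3 + y**2 + 1
  leading term y**5: no divisor's leading term divides it; move y**5 to the remainder.
  leading term y**3: no divisor's leading term divides it; move y**3 to the remainder.
  leading term y**2: no divisor's leading term divides it; move y**2 to the remainder.
  leading term 1: no divisor's leading term divides it; move 1 to the remainder.
  remainder y**5 + y**3 + y**2 + 1 ≠ 0; add k_3 = y**5 + y**3 + y**2 + 1 to the basis.

The other S-polynomials (S(h_1,k_3), S(h_2,k_3)) all reduce to 0 modulo the current basis, so we have a Gröbner basis.
Inter-reduce: drop elements whose leading term is divisible by another's, tail-reduce, and make monic.
Reduced Gröbner basis: {x + y**2 + y, y**5 + y**3 + y**2 + 1}.

The bases are distinct; the ideals are different.

No, the ideals differ.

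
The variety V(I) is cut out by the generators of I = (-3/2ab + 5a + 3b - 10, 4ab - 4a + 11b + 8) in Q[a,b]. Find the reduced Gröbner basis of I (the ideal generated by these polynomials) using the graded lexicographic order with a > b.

Buchberger's algorithm terminates because the ascending chain of leading-term ideals stabilizes.

f_1 = -3/2ab + 5a + 3b - 10, LT = ab.
f_2 = 4ab - 4a + 11b + 8, LT = ab.

S(f_1,f_2): lcm = ab. S = -7/3a - 19/4b + 14/3.
  reduce S modulo (f_1, f_2):
  remainder -7/3a - 19/4b + 14/3 ≠ 0; add g_3 = -7/3a - 19/4b + 14/3 to the basis.

S(f_1,g_3): lcm = ab. S = -57/28b^2 - 10/3a + 20/3.
  reduce S modulo (f_1, f_2, g_3):
  remainder -57/28b^2 + 95/14b ≠ 0; add g_4 = -57/28b^2 + 95/14b to the basis.

The other S-polynomials (S(f_2,g_3), S(f_1,g_4), S(f_2,g_4), S(g_3,g_4)) all reduce to 0 modulo the current basis, so we have a Gröbner basis.
Inter-reduce: drop elements whose leading term is divisible by another's, tail-reduce, and make monic.

G = {b^2 - 10/3b, a + 57/28b - 2}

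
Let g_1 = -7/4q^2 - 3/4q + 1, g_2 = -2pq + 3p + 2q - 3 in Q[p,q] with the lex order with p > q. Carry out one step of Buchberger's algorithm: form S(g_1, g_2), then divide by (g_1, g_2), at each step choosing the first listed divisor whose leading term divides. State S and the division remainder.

lcm(LM(g_1), LM(g_2)) = pq^2.
S = (lcm/LT(g_1))·g_1 − (lcm/LT(g_2))·g_2 = 27/14pq - 4/7p + q^2 - 3/2q.
Reduce S modulo (g_1, g_2) in that order:
  leading term pq: subtract (-27/28)·g_2 from 27/14pq - 4/7p + q^2 - 3/2q → 65/28p + q^2 + 3/7q - 81/28
  leading term p: no divisor's leading term divides it; move 65/28p to the remainder.
  leading term q^2: subtract (-4/7)·g_1 from q^2 + 3/7q - 81/28 → -65/28
  leading term 1: no divisor's leading term divides it; move -65/28 to the remainder.
The remainder 65/28p - 65/28 is nonzero, so it would be added as the next basis element.

S(g_1, g_2) = 27/14pq - 4/7p + q^2 - 3/2q; remainder on division = 65/28p - 65/28.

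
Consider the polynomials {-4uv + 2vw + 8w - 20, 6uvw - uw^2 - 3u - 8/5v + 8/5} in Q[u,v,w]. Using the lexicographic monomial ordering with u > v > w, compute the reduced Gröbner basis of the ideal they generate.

G = {uv - 1/2vw - 2w + 5, uw^2 + 3u - 3vw^2 + 8/5v - 12w^2 + 30w - 8/5, v^2w^2 - 8/15v^2 - 1/6vw^3 + 4vw^2 - 21/2vw + 8/15v - 2/3w^3 + 5/3w^2 - 2w + 5}

f_1 = -4uv + 2vw + 8w - 20, LT = uv.
f_2 = 6uvw - uw^2 - 3u - 8/5v + 8/5, LT = uvw.

S(f_1,f_2): lcm = uvw. S = 1/6uw^2 + 1/2u - 1/2vw^2 + 4/15v - 2w^2 + 5w - 4/15.
  reduce S modulo (f_1, f_2):
  remainder 1/6uw^2 + 1/2u - 1/2vw^2 + 4/15v - 2w^2 + 5w - 4/15 ≠ 0; add g_3 = 1/6uw^2 + 1/2u - 1/2vw^2 + 4/15v - 2w^2 + 5w - 4/15 to the basis.

S(f_1,g_3): lcm = uvw^2. S = -3uv + 3v^2w^2 - 8/5v^2 - 1/2vw^3 + 12vw^2 - 30vw + 8/5v - 2w^3 + 5w^2.
  reduce S modulo (f_1, f_2, g_3):
  remainder 3v^2w^2 - 8/5v^2 - 1/2vw^3 + 12vw^2 - 63/2vw + 8/5v - 2w^3 + 5w^2 - 6w + 15 ≠ 0; add g_4 = 3v^2w^2 - 8/5v^2 - 1/2vw^3 + 12vw^2 - 63/2vw + 8/5v - 2w^3 + 5w^2 - 6w + 15 to the basis.

The other S-polynomials (S(f_2,g_3), S(f_1,g_4), S(f_2,g_4), S(g_3,g_4)) all reduce to 0 modulo the current basis, so we have a Gröbner basis.
Inter-reduce: drop elements whose leading term is divisible by another's, tail-reduce, and make monic.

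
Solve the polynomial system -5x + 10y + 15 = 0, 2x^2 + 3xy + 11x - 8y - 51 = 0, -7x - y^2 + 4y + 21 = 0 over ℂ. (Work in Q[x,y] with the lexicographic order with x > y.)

{(3, 0)}

Compute a lex Gröbner basis by Buchberger's algorithm.
f_1 = -5x + 10y + 15, LT = x.
f_2 = 2x^2 + 3xy + 11x - 8y - 51, LT = x^2.
f_3 = -7x - y^2 + 4y + 21, LT = x.

S(f_1,f_2): lcm = x^2. S = -7/2xy - 17/2x + 4y + 51/2.
  leading term xy: subtract (7/10y)·f_1 from -7/2xy - 17/2x + 4y + 51/2 → -17/2x - 7y^2 - 13/2y + 51/2
  leading term x: subtract (17/10)·f_1 from -17/2x - 7y^2 - 13/2y + 51/2 → -7y^2 - 47/2y
  leading term y^2: no divisor's leading term divides it; move -7y^2 to the remainder.
  leading term y: no divisor's leading term divides it; move -47/2y to the remainder.
  remainder -7y^2 - 47/2y ≠ 0; add h_4 = -7y^2 - 47/2y to the basis.

S(f_1,f_3): lcm = x. S = -1/7y^2 - 10/7y.
  leading term y^2: subtract (1/49)·h_4 from -1/7y^2 - 10/7y → -93/98y
  leading term y: no divisor's leading term divides it; move -93/98y to the remainder.
  remainder -93/98y ≠ 0; add h_5 = -93/98y to the basis.

S(f_2,f_3): lcm = x^2. S = -1/7xy^2 + 29/14xy + 17/2x - 4y - 51/2.
  leading term xy^2: subtract (1/35y^2)·f_1 from -1/7xy^2 + 29/14xy + 17/2x - 4y - 51/2 → 29/14xy + 17/2x - 2/7y^3 - 3/7y^2 - 4y - 51/2
  leading term xy: subtract (-29/70y)·f_1 from 29/14xy + 17/2x - 2/7y^3 - 3/7y^2 - 4y - 51/2 → 17/2x - 2/7y^3 + 26/7y^2 + 31/14y - 51/2
  leading term x: subtract (-17/10)·f_1 from 17/2x - 2/7y^3 + 26/7y^2 + 31/14y - 51/2 → -2/7y^3 + 26/7y^2 + 269/14y
  leading term y^3: subtract (2/49y)·h_4 from -2/7y^3 + 26/7y^2 + 269/14y → 229/49y^2 + 269/14y
  leading term y^2: subtract (-229/343)·h_4 from 229/49y^2 + 269/14y → 1209/343y
  leading term y: subtract (-26/7)·h_5 from 1209/343y → 0
  remainder 0.

S(f_1,h_4): leading monomials are coprime, so the S-polynomial reduces to 0 (Buchberger's first criterion).
S(f_2,h_4): leading monomials are coprime, so the S-polynomial reduces to 0 (Buchberger's first criterion).
S(f_3,h_4): leading monomials are coprime, so the S-polynomial reduces to 0 (Buchberger's first criterion).
S(f_1,h_5): leading monomials are coprime, so the S-polynomial reduces to 0 (Buchberger's first criterion).
S(f_2,h_5): leading monomials are coprime, so the S-polynomial reduces to 0 (Buchberger's first criterion).
S(f_3,h_5): leading monomials are coprime, so the S-polynomial reduces to 0 (Buchberger's first criterion).
S(h_4,h_5): lcm = y^2. S = 47/14y.
  leading term y: subtract (-329/93)·h_5 from 47/14y → 0
  remainder 0.

Every S-polynomial of the final basis reduces to 0, so we have a Gröbner basis.
Inter-reduce: drop elements whose leading term is divisible by another's, tail-reduce, and make monic.
Reduced Gröbner basis: {x - 3, y}.

A lex Gröbner basis eliminates variables successively. Here y depends only on y, with roots {0}; lifting each root through the earlier basis elements recovers the full solutions.
  y = 0: the earlier basis element becomes x - 3 = 0, giving x = 3 — point (3, 0).
Each listed point satisfies every original equation (direct substitution).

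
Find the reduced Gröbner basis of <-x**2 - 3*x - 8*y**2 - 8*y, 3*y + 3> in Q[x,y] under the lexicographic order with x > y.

Buchberger's algorithm terminates because the ascending chain of leading-term ideals stabilizes.

f_1 = -x**2 - 3*x - 8*y**2 - 8*y, LT = x**2.
f_2 = 3*y + 3, LT = y.

The S-polynomials (S(f_1,f_2)) all reduce to 0 modulo the current basis, so we have a Gröbner basis.

G = {x**2 + 3*x, y + 1}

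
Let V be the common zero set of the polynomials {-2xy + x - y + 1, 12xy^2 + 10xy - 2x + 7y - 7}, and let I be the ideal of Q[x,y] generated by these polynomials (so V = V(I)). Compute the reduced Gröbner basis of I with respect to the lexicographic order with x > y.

G = {x - y^2 + 5/6y + 1/6, y^3 - 4/3y^2 + 3/4y - 5/12}

f_1 = -2xy + x - y + 1, LT = xy.
f_2 = 12xy^2 + 10xy - 2x + 7y - 7, LT = xy^2.

S(f_1,f_2): lcm = xy^2. S = -4/3xy + 1/6x + 1/2y^2 - 13/12y + 7/12.
  leading term xy: subtract (2/3)·f_1 from -4/3xy + 1/6x + 1/2y^2 - 13/12y + 7/12 → -1/2x + 1/2y^2 - 5/12y - 1/12
  leading term x: no divisor's leading term divides it; move -1/2x to the remainder.
  leading term y^2: no divisor's leading term divides it; move 1/2y^2 to the remainder.
  leading term y: no divisor's leading term divides it; move -5/12y to the remainder.
  leading term 1: no divisor's leading term divides it; move -1/12 to the remainder.
  remainder -1/2x + 1/2y^2 - 5/12y - 1/12 ≠ 0; add g_3 = -1/2x + 1/2y^2 - 5/12y - 1/12 to the basis.

S(f_1,g_3): lcm = xy. S = -1/2x + y^3 - 5/6y^2 + 1/3y - 1/2.
  leading term x: subtract (1)·g_3 from -1/2x + y^3 - 5/6y^2 + 1/3y - 1/2 → y^3 - 4/3y^2 + 3/4y - 5/12
  leading term y^3: no divisor's leading term divides it; move y^3 to the remainder.
  leading term y^2: no divisor's leading term divides it; move -4/3y^2 to the remainder.
  leading term y: no divisor's leading term divides it; move 3/4y to the remainder.
  leading term 1: no divisor's leading term divides it; move -5/12 to the remainder.
  remainder y^3 - 4/3y^2 + 3/4y - 5/12 ≠ 0; add g_4 = y^3 - 4/3y^2 + 3/4y - 5/12 to the basis.

The other S-polynomials (S(f_2,g_3), S(f_1,g_4), S(f_2,g_4), S(g_3,g_4)) all reduce to 0 modulo the current basis, so we have a Gröbner basis.
Inter-reduce: drop elements whose leading term is divisible by another's, tail-reduce, and make monic.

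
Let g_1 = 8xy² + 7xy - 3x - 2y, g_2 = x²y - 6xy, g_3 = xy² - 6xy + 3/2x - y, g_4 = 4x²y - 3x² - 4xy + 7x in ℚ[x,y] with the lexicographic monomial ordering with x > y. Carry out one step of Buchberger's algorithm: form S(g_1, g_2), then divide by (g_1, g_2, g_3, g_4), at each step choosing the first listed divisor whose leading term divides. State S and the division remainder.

S(g_1, g_2) = ⅞x²y - ⅜x² + 6xy² - ¼xy; remainder on division = -⅜x² - ¼xy + 9/4x + 3/2y.

lcm(LM(g_1), LM(g_2)) = x²y².
S = (lcm/LT(g_1))·g_1 − (lcm/LT(g_2))·g_2 = ⅞x²y - ⅜x² + 6xy² - ¼xy.
Reduce S modulo (g_1, g_2, g_3, g_4) in that order:
  leading term x²y: subtract (⅞)·g_2 from ⅞x²y - ⅜x² + 6xy² - ¼xy → -⅜x² + 6xy² + 5xy
  leading term x²: no divisor's leading term divides it; move -⅜x² to the remainder.
  leading term xy²: subtract (¾)·g_1 from 6xy² + 5xy → -¼xy + 9/4x + 3/2y
  leading term xy: no divisor's leading term divides it; move -¼xy to the remainder.
  leading term x: no divisor's leading term divides it; move 9/4x to the remainder.
  leading term y: no divisor's leading term divides it; move 3/2y to the remainder.
The remainder -⅜x² - ¼xy + 9/4x + 3/2y is nonzero, so it would be added as the next basis element.
An S-polynomial is built so that the two leading terms cancel; whether anything survives reduction is exactly the Gröbner-basis criterion.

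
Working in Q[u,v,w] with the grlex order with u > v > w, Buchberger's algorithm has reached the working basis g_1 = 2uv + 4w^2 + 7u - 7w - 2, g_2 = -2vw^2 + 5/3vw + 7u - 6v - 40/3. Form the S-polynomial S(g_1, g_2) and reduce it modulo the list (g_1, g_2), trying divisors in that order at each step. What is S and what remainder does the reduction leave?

S(g_1, g_2) = 2w^4 + 5/6uvw + 7/2uw^2 - 7/2w^3 + 7/2u^2 - 3uv - w^2 - 20/3u; remainder on division = 2w^4 + 7/2uw^2 - 31/6w^3 + 7/2u^2 - 35/12uw + 95/12w^2 + 23/6u - 29/3w - 3.

lcm(LM(g_1), LM(g_2)) = uvw^2.
S = (lcm/LT(g_1))·g_1 − (lcm/LT(g_2))·g_2 = 2w^4 + 5/6uvw + 7/2uw^2 - 7/2w^3 + 7/2u^2 - 3uv - w^2 - 20/3u.
Reduce S modulo (g_1, g_2) in that order:
  leading term w^4: no divisor's leading term divides it; move 2w^4 to the remainder.
  leading term uvw: subtract (5/12w)·g_1 from 5/6uvw + 7/2uw^2 - 7/2w^3 + 7/2u^2 - 3uv - w^2 - 20/3u → 7/2uw^2 - 31/6w^3 + 7/2u^2 - 3uv - 35/12uw + 23/12w^2 - 20/3u + 5/6w
  leading term uw^2: no divisor's leading term divides it; move 7/2uw^2 to the remainder.
  leading term w^3: no divisor's leading term divides it; move -31/6w^3 to the remainder.
  leading term u^2: no divisor's leading term divides it; move 7/2u^2 to the remainder.
  leading term uv: subtract (-3/2)·g_1 from -3uv - 35/12uw + 23/12w^2 - 20/3u + 5/6w → -35/12uw + 95/12w^2 + 23/6u - 29/3w - 3
  leading term uw: no divisor's leading term divides it; move -35/12uw to the remainder.
  leading term w^2: no divisor's leading term divides it; move 95/12w^2 to the remainder.
  leading term u: no divisor's leading term divides it; move 23/6u to the remainder.
  leading term w: no divisor's leading term divides it; move -29/3w to the remainder.
  leading term 1: no divisor's leading term divides it; move -3 to the remainder.
The remainder 2w^4 + 7/2uw^2 - 31/6w^3 + 7/2u^2 - 35/12uw + 95/12w^2 + 23/6u - 29/3w - 3 is nonzero, so it would be added as the next basis element.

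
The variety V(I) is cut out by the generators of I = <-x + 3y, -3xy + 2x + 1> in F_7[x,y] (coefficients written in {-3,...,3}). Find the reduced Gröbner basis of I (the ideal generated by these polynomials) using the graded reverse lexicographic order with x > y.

f_1 = -x + 3y, LT = x.
f_2 = -3xy + 2x + 1, LT = xy.

S(f_1,f_2): lcm = xy. S = -3y^2 + 3x - 2.
  reduce S modulo (f_1, f_2):
  remainder -3y^2 + 2y - 2 ≠ 0; add g_3 = -3y^2 + 2y - 2 to the basis.

The other S-polynomials (S(f_1,g_3), S(f_2,g_3)) all reduce to 0 modulo the current basis, so we have a Gröbner basis.
Inter-reduce: drop elements whose leading term is divisible by another's, tail-reduce, and make monic.

G = {y^2 - 3y + 3, x - 3y}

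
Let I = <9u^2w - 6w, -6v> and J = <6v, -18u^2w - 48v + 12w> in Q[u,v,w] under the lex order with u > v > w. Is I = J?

For a fixed monomial order, each ideal has a unique reduced Gröbner basis; comparing bases decides equality.
Buchberger on the first generating set:
f_1 = 9u^2w - 6w, LT = u^2w.
f_2 = -6v, LT = v.

S(f_1,f_2): leading monomials are coprime, so the S-polynomial reduces to 0 (Buchberger's first criterion).
Every S-polynomial of the final basis reduces to 0, so we have a Gröbner basis.
Inter-reduce: drop elements whose leading term is divisible by another's, tail-reduce, and make monic.
Reduced Gröbner basis: {u^2w - 2/3w, v}.

Buchberger on the second generating set:
h_1 = 6v, LT = v.
h_2 = -18u^2w - 48v + 12w, LT = u^2w.

S(h_1,h_2): leading monomials are coprime, so the S-polynomial reduces to 0 (Buchberger's first criterion).
Every S-polynomial of the final basis reduces to 0, so we have a Gröbner basis.
Inter-reduce: drop elements whose leading term is divisible by another's, tail-reduce, and make monic.
Reduced Gröbner basis: {u^2w - 2/3w, v}.

Same reduced basis, so the two generating sets span the same ideal.

Yes, the ideals are equal.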